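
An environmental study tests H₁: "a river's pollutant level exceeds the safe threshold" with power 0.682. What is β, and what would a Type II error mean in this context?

β = 1 - power = 1 - 0.682 = 0.318. A Type II error is failing to reject H₀ when H₀ is false (false negative) — here, failing to conclude that a river's pollutant level exceeds the safe threshold when in fact it is true. Consequence: allowing unsafe pollution to continue.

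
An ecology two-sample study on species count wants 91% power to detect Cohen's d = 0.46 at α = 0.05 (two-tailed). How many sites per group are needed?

z_{α/2} = 1.96, z_β = Φ⁻¹(0.91) = 1.341. For small effect (d = 0.46): n per group = 2(z_{α/2} + z_β)²/d² = 2(1.96 + 1.341)²/0.46² = 103.0 → 103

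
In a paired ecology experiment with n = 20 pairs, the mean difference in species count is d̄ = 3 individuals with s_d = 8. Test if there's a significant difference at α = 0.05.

t = d̄/(s_d/√n) = 3/(8/√20) = 1.677. df = 19, critical t = ±2.093. Fail to reject H₀.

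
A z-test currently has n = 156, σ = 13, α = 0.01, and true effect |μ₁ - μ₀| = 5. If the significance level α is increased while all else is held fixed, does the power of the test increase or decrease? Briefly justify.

Power increases: a larger α lowers the critical value, so more of the H₁ sampling distribution falls in the rejection region.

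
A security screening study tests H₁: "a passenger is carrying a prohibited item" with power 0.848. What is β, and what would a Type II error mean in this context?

β = 1 - power = 1 - 0.848 = 0.152. A Type II error is failing to reject H₀ when H₀ is false (false negative) — here, failing to conclude that a passenger is carrying a prohibited item when in fact it is true. Consequence: letting a prohibited item through — security breach.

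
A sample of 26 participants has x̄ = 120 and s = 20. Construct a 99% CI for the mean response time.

CI = x̄ ± t*(s/√n) = 120 ± 2.787(20/√26) = (109.07, 130.93)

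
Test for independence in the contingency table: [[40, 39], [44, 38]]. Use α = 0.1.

χ² = 0.148. df = 1, critical = 2.706. Fail to reject H₀. No evidence of dependence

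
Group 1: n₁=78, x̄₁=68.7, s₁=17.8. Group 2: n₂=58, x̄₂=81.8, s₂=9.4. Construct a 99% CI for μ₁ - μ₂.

Difference = -13.1. SE = √(17.8²/78 + 9.4²/58) = 2.363. CI = (-19.19, -7.01)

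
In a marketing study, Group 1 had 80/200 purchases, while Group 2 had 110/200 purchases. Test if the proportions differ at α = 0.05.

p̂₁ = 0.4, p̂₂ = 0.55, pooled p̂ = 0.475. z = -3.004. Critical: ±1.96. Reject H₀.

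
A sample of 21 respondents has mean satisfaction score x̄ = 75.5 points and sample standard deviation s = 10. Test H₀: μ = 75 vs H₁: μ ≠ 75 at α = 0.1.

t = (x̄ - μ₀)/(s/√n) = (75.5 - 75)/(10/√21) = 0.229. df = 20, critical t = ±1.725. Fail to reject H₀.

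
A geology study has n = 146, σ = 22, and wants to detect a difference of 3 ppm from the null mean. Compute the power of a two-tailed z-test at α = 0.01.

SE = σ/√n = 22/√146 = 1.821. Non-centrality λ = d/SE = 3/1.821 = 1.648. Power ≈ Φ(λ - z_{α/2}) = Φ(1.648 - 2.576) = Φ(-0.928) = 0.177.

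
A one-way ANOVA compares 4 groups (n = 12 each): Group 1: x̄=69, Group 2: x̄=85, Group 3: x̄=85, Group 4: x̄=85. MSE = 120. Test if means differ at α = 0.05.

Grand mean = 81.0. SS_between = 2304.0, MS_between = 768.0. F = 6.4, F_crit ≈ 2.816. Reject H₀.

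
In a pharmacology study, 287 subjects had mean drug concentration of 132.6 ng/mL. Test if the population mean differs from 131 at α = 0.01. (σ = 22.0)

z = (x̄ - μ₀)/(σ/√n) = (132.6 - 131)/(22.0/√287) = 1.232. Critical value: ±2.576. Since |1.232| ≤ 2.576, Fail to reject H₀.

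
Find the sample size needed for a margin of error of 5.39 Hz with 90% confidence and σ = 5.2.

n = (z*σ/E)² = (1.645×5.2/5.39)² = 2.5 → n = 3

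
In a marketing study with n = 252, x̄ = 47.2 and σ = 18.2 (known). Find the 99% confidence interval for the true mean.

CI = x̄ ± z*(σ/√n) = 47.2 ± 2.576(18.2/√252) = 47.2 ± 2.95 = (44.25, 50.15)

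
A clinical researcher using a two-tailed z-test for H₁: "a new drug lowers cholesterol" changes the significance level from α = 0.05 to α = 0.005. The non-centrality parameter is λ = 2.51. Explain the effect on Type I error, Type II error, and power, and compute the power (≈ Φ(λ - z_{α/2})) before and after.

Decreasing α from 0.05 to 0.005:
• Type I error rate decreases (α is the Type I rate by definition).
• Critical value moves from z_{α/2} = 1.96 to 2.807, so power = Φ(λ - z_{α/2}) goes from Φ(2.51 - 1.96) = 0.709 to Φ(2.51 - 2.807) = 0.383.
• Type II error rate β = 1 - power therefore increases (0.291 → 0.617).
Appropriate when false positives are costly — here, approving an ineffective drug — patients take a useless medication and may skip effective alternatives.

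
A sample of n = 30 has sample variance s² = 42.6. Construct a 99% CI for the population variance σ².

df = 29. χ²_{0.005} = 52.336, χ²_{0.995} = 13.121. CI for σ² = ((n-1)s²/χ²_{α/2}, (n-1)s²/χ²_{1-α/2}) = (29·42.6/52.336, 29·42.6/13.121) = (23.61, 94.15)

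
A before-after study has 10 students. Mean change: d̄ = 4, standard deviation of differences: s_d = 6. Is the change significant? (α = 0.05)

t = d̄/(s_d/√n) = 4/(6/√10) = 2.108. df = 9, critical t = ±2.262. Fail to reject H₀.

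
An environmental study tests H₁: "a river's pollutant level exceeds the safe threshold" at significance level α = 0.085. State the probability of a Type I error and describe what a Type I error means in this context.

P(Type I error) = α = 0.085. A Type I error is rejecting H₀ when H₀ is actually true (false positive) — here, concluding that a river's pollutant level exceeds the safe threshold when in fact this is not the case. Consequence: shutting down a compliant factory unnecessarily.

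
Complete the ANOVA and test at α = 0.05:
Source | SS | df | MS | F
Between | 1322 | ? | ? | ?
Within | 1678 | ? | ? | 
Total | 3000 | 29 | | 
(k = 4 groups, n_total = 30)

df_between = 3, df_within = 26. MS_between = 440.67, MS_within = 64.54. F = 6.828, F_crit ≈ 2.975. Reject H₀.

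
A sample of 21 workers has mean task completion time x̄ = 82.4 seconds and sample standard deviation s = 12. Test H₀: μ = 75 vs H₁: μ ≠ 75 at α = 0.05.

t = (x̄ - μ₀)/(s/√n) = (82.4 - 75)/(12/√21) = 2.826. df = 20, critical t = ±2.086. Reject H₀.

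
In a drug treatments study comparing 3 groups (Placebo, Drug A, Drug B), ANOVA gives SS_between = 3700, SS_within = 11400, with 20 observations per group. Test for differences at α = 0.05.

df_between = 2, df_within = 57. F = MS_between/MS_within = 1850.0/200.0 = 9.25. F_crit ≈ 3.159. Reject H₀. At least one mean differs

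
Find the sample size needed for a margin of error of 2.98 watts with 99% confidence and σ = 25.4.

n = (z*σ/E)² = (2.576×25.4/2.98)² = 482.1 → n = 483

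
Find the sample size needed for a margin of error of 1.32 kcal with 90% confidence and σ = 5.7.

n = (z*σ/E)² = (1.645×5.7/1.32)² = 50.5 → n = 51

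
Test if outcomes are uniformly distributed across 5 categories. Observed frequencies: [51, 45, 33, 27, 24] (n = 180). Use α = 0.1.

Expected = 36 each. χ² = Σ(O-E)²/E = 15.0. df = 4, critical value = 7.779. Reject H₀.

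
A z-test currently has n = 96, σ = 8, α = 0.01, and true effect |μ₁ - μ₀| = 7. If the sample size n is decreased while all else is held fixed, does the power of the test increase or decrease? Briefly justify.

Power decreases: a smaller n inflates the standard error σ/√n, pulling the sampling distribution under H₁ back toward the critical value.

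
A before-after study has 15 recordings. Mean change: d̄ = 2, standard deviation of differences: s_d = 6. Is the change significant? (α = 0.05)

t = d̄/(s_d/√n) = 2/(6/√15) = 1.291. df = 14, critical t = ±2.145. Fail to reject H₀.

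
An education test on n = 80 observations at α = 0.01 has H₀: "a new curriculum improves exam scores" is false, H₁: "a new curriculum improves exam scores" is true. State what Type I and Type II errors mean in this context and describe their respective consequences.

Type I (false positive): concluding that a new curriculum improves exam scores when it is not — adopting a curriculum that gives no real benefit — disruption for nothing. Type II (false negative): failing to conclude that a new curriculum improves exam scores when it is — keeping the old curriculum when the new one would have helped students. Which is costlier depends on domain priorities and is a judgement call rather than a statistical fact.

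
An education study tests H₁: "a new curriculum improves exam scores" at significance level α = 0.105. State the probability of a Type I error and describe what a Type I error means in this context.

P(Type I error) = α = 0.105. A Type I error is rejecting H₀ when H₀ is actually true (false positive) — here, concluding that a new curriculum improves exam scores when in fact this is not the case. Consequence: adopting a curriculum that gives no real benefit — disruption for nothing.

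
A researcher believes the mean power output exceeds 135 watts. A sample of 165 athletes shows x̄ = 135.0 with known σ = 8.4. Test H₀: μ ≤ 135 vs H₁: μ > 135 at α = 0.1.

z = 0.0. Critical value: 1.28. Fail to reject H₀.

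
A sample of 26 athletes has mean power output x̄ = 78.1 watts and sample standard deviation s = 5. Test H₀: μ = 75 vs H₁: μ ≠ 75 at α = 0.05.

t = (x̄ - μ₀)/(s/√n) = (78.1 - 75)/(5/√26) = 3.161. df = 25, critical t = ±2.06. Reject H₀.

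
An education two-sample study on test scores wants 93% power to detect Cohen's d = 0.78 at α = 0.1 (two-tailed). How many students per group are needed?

z_{α/2} = 1.645, z_β = Φ⁻¹(0.93) = 1.476. For medium effect (d = 0.78): n per group = 2(z_{α/2} + z_β)²/d² = 2(1.645 + 1.476)²/0.78² = 32.02 → 33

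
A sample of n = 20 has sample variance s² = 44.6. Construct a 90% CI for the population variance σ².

df = 19. χ²_{0.05} = 30.144, χ²_{0.95} = 10.117. CI for σ² = ((n-1)s²/χ²_{α/2}, (n-1)s²/χ²_{1-α/2}) = (19·44.6/30.144, 19·44.6/10.117) = (28.11, 83.76)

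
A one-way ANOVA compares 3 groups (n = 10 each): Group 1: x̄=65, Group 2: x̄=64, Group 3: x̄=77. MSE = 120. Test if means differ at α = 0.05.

Grand mean = 68.67. SS_between = 1046.67, MS_between = 523.33. F = 4.361, F_crit ≈ 3.354. Reject H₀.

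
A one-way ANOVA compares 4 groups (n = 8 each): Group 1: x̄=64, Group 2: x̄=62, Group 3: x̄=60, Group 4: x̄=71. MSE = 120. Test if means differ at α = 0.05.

Grand mean = 64.25. SS_between = 550.0, MS_between = 183.33. F = 1.528, F_crit ≈ 2.947. Fail to reject H₀.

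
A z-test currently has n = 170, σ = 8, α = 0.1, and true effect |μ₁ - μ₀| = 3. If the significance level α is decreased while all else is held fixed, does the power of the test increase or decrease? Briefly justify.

Power decreases: a smaller α raises the critical value, so less of the H₁ sampling distribution falls in the rejection region.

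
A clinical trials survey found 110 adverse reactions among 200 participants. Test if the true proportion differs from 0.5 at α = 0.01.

p̂ = 0.55, p₀ = 0.5. z = (p̂ - p₀)/√(p₀(1-p₀)/n) = 1.414. Critical: ±2.576. Fail to reject H₀.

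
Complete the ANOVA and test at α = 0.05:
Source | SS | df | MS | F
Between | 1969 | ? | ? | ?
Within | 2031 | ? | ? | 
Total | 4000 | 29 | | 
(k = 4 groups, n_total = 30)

df_between = 3, df_within = 26. MS_between = 656.33, MS_within = 78.12. F = 8.402, F_crit ≈ 2.975. Reject H₀.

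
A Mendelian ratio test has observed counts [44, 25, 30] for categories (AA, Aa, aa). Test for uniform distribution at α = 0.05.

Expected = 33 each. χ² = Σ(O-E)²/E = 5.879. df = 2, critical value = 5.991. Fail to reject H₀.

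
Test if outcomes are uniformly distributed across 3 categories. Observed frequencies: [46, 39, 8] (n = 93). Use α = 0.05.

Expected = 31 each. χ² = Σ(O-E)²/E = 26.387. df = 2, critical value = 5.991. Reject H₀.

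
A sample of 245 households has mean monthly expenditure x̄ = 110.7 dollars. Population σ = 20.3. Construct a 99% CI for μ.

CI = x̄ ± z*(σ/√n) = 110.7 ± 2.576(20.3/√245) = 110.7 ± 3.34 = (107.36, 114.04)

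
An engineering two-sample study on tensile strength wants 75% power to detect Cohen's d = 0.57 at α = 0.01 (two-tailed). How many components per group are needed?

z_{α/2} = 2.576, z_β = Φ⁻¹(0.75) = 0.674. For medium effect (d = 0.57): n per group = 2(z_{α/2} + z_β)²/d² = 2(2.576 + 0.674)²/0.57² = 65.02 → 66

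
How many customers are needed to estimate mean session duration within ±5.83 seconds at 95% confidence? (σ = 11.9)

n = (z*σ/E)² = (1.96×11.9/5.83)² = 16.01 → n = 17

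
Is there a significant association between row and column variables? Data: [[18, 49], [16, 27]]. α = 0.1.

χ² = 1.312. df = 1, critical = 2.706. Fail to reject H₀. No evidence of dependence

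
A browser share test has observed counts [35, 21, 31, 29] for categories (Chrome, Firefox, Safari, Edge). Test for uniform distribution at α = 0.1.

Expected = 29 each. χ² = Σ(O-E)²/E = 3.586. df = 3, critical value = 6.251. Fail to reject H₀.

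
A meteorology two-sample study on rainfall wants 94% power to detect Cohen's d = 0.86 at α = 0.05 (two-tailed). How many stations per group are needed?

z_{α/2} = 1.96, z_β = Φ⁻¹(0.94) = 1.555. For large effect (d = 0.86): n per group = 2(z_{α/2} + z_β)²/d² = 2(1.96 + 1.555)²/0.86² = 33.4 → 34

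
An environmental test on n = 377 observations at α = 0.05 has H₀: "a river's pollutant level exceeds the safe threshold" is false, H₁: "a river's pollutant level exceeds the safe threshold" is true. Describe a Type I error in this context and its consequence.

Type I error: rejecting H₀ when it is true — concluding that a river's pollutant level exceeds the safe threshold when in fact it is not. Consequence: shutting down a compliant factory unnecessarily.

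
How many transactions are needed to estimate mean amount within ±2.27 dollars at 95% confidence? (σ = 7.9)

n = (z*σ/E)² = (1.96×7.9/2.27)² = 46.5 → n = 47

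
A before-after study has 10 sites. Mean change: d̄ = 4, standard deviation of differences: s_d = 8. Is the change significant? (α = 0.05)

t = d̄/(s_d/√n) = 4/(8/√10) = 1.581. df = 9, critical t = ±2.262. Fail to reject H₀.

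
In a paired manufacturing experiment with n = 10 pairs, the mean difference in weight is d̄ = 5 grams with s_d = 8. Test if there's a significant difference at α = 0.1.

t = d̄/(s_d/√n) = 5/(8/√10) = 1.976. df = 9, critical t = ±1.833. Reject H₀.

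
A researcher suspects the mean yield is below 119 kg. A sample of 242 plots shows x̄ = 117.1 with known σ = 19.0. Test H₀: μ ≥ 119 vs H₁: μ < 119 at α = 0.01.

z = -1.556. Critical value: -2.33. Fail to reject H₀.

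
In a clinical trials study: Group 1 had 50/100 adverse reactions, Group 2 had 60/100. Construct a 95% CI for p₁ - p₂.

p̂₁ = 0.5, p̂₂ = 0.6. Difference = -0.1. CI = (-0.237, 0.037)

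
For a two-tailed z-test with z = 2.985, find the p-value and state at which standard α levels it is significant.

p = 2·P(Z > |2.985|) = 2·(1 - Φ(2.985)) ≈ 0.0028. Significant at α = 0.1; Significant at α = 0.05; Significant at α = 0.01.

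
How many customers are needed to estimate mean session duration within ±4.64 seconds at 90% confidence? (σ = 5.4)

n = (z*σ/E)² = (1.645×5.4/4.64)² = 3.7 → n = 4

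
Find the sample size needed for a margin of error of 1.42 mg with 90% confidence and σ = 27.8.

n = (z*σ/E)² = (1.645×27.8/1.42)² = 1037.2 → n = 1038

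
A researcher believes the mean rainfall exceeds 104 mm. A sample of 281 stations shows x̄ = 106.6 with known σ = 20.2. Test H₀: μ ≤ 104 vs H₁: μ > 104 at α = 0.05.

z = 2.158. Critical value: 1.645. Reject H₀.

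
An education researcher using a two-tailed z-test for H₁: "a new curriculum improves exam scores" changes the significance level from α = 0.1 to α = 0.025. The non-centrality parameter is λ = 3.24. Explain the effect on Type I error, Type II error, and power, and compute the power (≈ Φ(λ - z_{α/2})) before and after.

Decreasing α from 0.1 to 0.025:
• Type I error rate decreases (α is the Type I rate by definition).
• Critical value moves from z_{α/2} = 1.645 to 2.241, so power = Φ(λ - z_{α/2}) goes from Φ(3.24 - 1.645) = 0.945 to Φ(3.24 - 2.241) = 0.841.
• Type II error rate β = 1 - power therefore increases (0.055 → 0.159).
Appropriate when false positives are costly — here, adopting a curriculum that gives no real benefit — disruption for nothing.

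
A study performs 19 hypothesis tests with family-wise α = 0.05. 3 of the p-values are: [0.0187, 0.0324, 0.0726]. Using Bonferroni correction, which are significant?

Bonferroni α = 0.05/19 = 0.00263. None of the given p-values are significant.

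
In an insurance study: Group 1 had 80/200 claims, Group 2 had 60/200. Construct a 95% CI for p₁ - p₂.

p̂₁ = 0.4, p̂₂ = 0.3. Difference = 0.1. CI = (0.007, 0.193)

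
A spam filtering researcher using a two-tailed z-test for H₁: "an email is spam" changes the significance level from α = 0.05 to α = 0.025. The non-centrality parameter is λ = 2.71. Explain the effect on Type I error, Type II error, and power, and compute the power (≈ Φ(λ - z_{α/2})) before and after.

Decreasing α from 0.05 to 0.025:
• Type I error rate decreases (α is the Type I rate by definition).
• Critical value moves from z_{α/2} = 1.96 to 2.241, so power = Φ(λ - z_{α/2}) goes from Φ(2.71 - 1.96) = 0.773 to Φ(2.71 - 2.241) = 0.68.
• Type II error rate β = 1 - power therefore increases (0.227 → 0.32).
Appropriate when false positives are costly — here, a legitimate email is sent to the spam folder and the user misses it.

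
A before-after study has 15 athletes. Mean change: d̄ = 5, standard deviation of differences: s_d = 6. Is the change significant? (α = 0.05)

t = d̄/(s_d/√n) = 5/(6/√15) = 3.227. df = 14, critical t = ±2.145. Reject H₀.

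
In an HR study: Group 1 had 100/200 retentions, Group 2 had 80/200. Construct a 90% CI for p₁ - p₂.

p̂₁ = 0.5, p̂₂ = 0.4. Difference = 0.1. CI = (0.019, 0.181)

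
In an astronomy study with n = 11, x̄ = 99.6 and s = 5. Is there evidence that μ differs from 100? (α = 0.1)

t = (x̄ - μ₀)/(s/√n) = (99.6 - 100)/(5/√11) = -0.265. df = 10, critical t = ±1.812. Fail to reject H₀.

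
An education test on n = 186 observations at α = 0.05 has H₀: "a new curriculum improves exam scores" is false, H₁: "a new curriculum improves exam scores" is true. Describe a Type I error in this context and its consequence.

Type I error: rejecting H₀ when it is true — concluding that a new curriculum improves exam scores when in fact it is not. Consequence: adopting a curriculum that gives no real benefit — disruption for nothing.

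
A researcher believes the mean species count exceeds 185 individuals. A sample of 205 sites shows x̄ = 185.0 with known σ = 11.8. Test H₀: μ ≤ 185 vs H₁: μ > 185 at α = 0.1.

z = 0.0. Critical value: 1.28. Fail to reject H₀.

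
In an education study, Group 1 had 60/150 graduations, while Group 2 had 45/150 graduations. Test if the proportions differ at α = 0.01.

p̂₁ = 0.4, p̂₂ = 0.3, pooled p̂ = 0.35. z = 1.816. Critical: ±2.576. Fail to reject H₀.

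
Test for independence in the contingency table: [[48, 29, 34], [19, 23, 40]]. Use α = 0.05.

χ² = 9.59. df = 2, critical = 5.991. Reject H₀. Variables are dependent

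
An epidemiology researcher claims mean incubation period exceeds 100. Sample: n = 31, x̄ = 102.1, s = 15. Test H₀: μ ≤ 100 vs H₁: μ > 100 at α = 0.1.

t = (102.1 - 100)/(15/√31) = 0.779, df = 30. Critical t = 1.31. Fail to reject H₀.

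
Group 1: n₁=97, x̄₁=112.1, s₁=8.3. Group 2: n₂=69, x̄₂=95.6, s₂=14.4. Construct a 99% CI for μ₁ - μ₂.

Difference = 16.5. SE = √(8.3²/97 + 14.4²/69) = 1.928. CI = (11.53, 21.47)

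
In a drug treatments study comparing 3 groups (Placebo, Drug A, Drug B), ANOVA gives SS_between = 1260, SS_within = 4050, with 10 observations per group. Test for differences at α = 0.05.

df_between = 2, df_within = 27. F = MS_between/MS_within = 630.0/150.0 = 4.2. F_crit ≈ 3.354. Reject H₀. At least one mean differs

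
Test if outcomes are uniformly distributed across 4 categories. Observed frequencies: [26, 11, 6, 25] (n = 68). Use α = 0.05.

Expected = 17 each. χ² = Σ(O-E)²/E = 17.765. df = 3, critical value = 7.815. Reject H₀.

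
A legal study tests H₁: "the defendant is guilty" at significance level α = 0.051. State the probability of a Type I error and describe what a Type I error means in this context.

P(Type I error) = α = 0.051. A Type I error is rejecting H₀ when H₀ is actually true (false positive) — here, concluding that the defendant is guilty when in fact this is not the case. Consequence: convicting an innocent person.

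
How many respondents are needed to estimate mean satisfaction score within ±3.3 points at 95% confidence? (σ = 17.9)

n = (z*σ/E)² = (1.96×17.9/3.3)² = 113.03 → n = 114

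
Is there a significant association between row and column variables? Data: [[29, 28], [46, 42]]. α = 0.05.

χ² = 0.027. df = 1, critical = 3.841. Fail to reject H₀. No evidence of dependence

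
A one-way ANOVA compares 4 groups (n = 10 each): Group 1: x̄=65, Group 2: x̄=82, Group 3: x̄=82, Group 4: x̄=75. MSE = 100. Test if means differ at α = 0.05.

Grand mean = 76.0. SS_between = 1940.0, MS_between = 646.67. F = 6.467, F_crit ≈ 2.866. Reject H₀.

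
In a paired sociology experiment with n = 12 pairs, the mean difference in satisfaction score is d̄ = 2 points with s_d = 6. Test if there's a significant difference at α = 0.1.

t = d̄/(s_d/√n) = 2/(6/√12) = 1.155. df = 11, critical t = ±1.796. Fail to reject H₀.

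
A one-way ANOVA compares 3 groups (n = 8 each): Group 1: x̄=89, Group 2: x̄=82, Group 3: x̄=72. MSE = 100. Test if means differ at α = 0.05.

Grand mean = 81.0. SS_between = 1168.0, MS_between = 584.0. F = 5.84, F_crit ≈ 3.467. Reject H₀.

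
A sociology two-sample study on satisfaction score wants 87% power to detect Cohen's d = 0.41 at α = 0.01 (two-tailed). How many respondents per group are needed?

z_{α/2} = 2.576, z_β = Φ⁻¹(0.87) = 1.126. For small effect (d = 0.41): n per group = 2(z_{α/2} + z_β)²/d² = 2(2.576 + 1.126)²/0.41² = 163.1 → 164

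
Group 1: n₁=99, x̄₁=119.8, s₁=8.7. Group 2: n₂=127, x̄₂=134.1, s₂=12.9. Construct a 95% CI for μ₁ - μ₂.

Difference = -14.3. SE = √(8.7²/99 + 12.9²/127) = 1.44. CI = (-17.12, -11.48)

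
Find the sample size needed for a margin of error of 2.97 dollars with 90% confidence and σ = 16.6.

n = (z*σ/E)² = (1.645×16.6/2.97)² = 84.5 → n = 85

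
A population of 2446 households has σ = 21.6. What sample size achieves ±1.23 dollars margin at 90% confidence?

Without FPC: n₀ = (1.645×21.6/1.23)² = 834.505. With FPC: n = n₀N/(n₀+N-1) = 622.4 → n = 623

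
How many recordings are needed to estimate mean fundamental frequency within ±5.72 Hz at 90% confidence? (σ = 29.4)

n = (z*σ/E)² = (1.645×29.4/5.72)² = 71.5 → n = 72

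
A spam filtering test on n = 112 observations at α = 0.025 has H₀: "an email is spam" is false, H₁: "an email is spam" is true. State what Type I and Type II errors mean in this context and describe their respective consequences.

Type I (false positive): concluding that an email is spam when it is not — a legitimate email is sent to the spam folder and the user misses it. Type II (false negative): failing to conclude that an email is spam when it is — a spam email lands in the inbox. Which is costlier depends on domain priorities and is a judgement call rather than a statistical fact.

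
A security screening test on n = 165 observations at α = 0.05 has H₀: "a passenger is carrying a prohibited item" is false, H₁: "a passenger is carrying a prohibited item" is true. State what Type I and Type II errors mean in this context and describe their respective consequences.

Type I (false positive): concluding that a passenger is carrying a prohibited item when it is not — detaining an innocent passenger — delay and inconvenience. Type II (false negative): failing to conclude that a passenger is carrying a prohibited item when it is — letting a prohibited item through — security breach. Which is costlier depends on domain priorities and is a judgement call rather than a statistical fact.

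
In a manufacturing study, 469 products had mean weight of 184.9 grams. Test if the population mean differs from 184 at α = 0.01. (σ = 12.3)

z = (x̄ - μ₀)/(σ/√n) = (184.9 - 184)/(12.3/√469) = 1.585. Critical value: ±2.576. Since |1.585| ≤ 2.576, Fail to reject H₀.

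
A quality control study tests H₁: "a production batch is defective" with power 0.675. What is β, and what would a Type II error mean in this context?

β = 1 - power = 1 - 0.675 = 0.325. A Type II error is failing to reject H₀ when H₀ is false (false negative) — here, failing to conclude that a production batch is defective when in fact it is true. Consequence: shipping a defective batch — faulty products reach customers.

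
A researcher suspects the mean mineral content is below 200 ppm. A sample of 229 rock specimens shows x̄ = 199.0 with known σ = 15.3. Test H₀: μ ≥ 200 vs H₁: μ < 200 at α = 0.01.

z = -0.989. Critical value: -2.33. Fail to reject H₀.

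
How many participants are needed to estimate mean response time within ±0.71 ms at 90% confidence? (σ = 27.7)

n = (z*σ/E)² = (1.645×27.7/0.71)² = 4118.8 → n = 4119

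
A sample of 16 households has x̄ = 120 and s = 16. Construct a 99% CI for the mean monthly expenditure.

CI = x̄ ± t*(s/√n) = 120 ± 2.947(16/√16) = (108.21, 131.79)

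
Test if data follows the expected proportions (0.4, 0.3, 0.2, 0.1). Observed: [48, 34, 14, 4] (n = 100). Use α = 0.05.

Expected: [40.0, 30.0, 20.0, 10.0]. χ² = 7.533. df = 3, critical = 7.815. Fail to reject H₀.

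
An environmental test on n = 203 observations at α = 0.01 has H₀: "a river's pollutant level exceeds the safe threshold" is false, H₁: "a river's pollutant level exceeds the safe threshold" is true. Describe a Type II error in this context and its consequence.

Type II error: failing to reject H₀ when it is false — concluding that a river's pollutant level exceeds the safe threshold is not supported when in fact it is. Consequence: allowing unsafe pollution to continue.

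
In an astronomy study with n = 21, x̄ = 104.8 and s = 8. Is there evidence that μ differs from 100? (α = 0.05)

t = (x̄ - μ₀)/(s/√n) = (104.8 - 100)/(8/√21) = 2.75. df = 20, critical t = ±2.086. Reject H₀.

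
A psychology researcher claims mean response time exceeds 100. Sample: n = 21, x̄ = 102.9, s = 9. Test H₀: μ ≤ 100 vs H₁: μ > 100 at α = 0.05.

t = (102.9 - 100)/(9/√21) = 1.477, df = 20. Critical t = 1.725. Fail to reject H₀.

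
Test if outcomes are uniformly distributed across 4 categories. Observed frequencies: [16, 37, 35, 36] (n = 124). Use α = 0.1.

Expected = 31 each. χ² = Σ(O-E)²/E = 9.742. df = 3, critical value = 6.251. Reject H₀.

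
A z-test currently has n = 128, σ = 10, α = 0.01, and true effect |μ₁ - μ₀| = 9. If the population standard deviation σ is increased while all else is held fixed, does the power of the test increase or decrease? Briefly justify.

Power decreases: a larger σ inflates the standard error σ/√n, pulling the sampling distribution under H₁ back toward the critical value.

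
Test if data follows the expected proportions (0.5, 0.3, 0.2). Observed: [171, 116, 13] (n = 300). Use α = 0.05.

Expected: [150.0, 90.0, 60.0]. χ² = 47.268. df = 2, critical = 5.991. Reject H₀.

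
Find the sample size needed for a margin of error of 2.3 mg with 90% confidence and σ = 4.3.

n = (z*σ/E)² = (1.645×4.3/2.3)² = 9.5 → n = 10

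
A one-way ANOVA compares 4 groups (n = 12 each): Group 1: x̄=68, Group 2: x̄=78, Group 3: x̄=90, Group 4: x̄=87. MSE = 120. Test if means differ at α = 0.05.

Grand mean = 80.75. SS_between = 3537.0, MS_between = 1179.0. F = 9.825, F_crit ≈ 2.816. Reject H₀.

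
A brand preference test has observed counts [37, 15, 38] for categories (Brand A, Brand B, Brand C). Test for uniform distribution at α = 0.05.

Expected = 30 each. χ² = Σ(O-E)²/E = 11.267. df = 2, critical value = 5.991. Reject H₀.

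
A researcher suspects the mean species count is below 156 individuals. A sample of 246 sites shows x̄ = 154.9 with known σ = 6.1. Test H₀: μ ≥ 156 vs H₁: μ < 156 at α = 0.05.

z = -2.828. Critical value: -1.645. Reject H₀.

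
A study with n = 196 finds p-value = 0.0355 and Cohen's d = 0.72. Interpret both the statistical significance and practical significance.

Statistically significant (p = 0.0355 < 0.05). Cohen's d = 0.72 indicates a medium effect size. Both statistical and practical significance should be considered.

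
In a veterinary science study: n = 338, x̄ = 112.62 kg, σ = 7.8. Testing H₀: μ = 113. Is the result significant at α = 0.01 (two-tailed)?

z = (112.62 - 113)/(7.8/√338) = -0.896. Since |z| ≤ 2.576, not significant at α = 0.01.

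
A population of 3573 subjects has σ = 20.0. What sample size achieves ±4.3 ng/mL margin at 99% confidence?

Without FPC: n₀ = (2.576×20.0/4.3)² = 143.554. With FPC: n = n₀N/(n₀+N-1) = 138.05 → n = 139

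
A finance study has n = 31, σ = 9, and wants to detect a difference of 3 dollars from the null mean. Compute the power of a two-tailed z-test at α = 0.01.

SE = σ/√n = 9/√31 = 1.616. Non-centrality λ = d/SE = 3/1.616 = 1.856. Power ≈ Φ(λ - z_{α/2}) = Φ(1.856 - 2.576) = Φ(-0.72) = 0.236.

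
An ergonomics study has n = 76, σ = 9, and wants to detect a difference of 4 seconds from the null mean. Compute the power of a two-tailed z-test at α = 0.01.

SE = σ/√n = 9/√76 = 1.032. Non-centrality λ = d/SE = 4/1.032 = 3.875. Power ≈ Φ(λ - z_{α/2}) = Φ(3.875 - 2.576) = Φ(1.299) = 0.903.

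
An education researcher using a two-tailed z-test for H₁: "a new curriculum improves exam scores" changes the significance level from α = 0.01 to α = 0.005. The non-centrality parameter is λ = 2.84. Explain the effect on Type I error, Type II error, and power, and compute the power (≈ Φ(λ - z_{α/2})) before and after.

Decreasing α from 0.01 to 0.005:
• Type I error rate decreases (α is the Type I rate by definition).
• Critical value moves from z_{α/2} = 2.576 to 2.807, so power = Φ(λ - z_{α/2}) goes from Φ(2.84 - 2.576) = 0.604 to Φ(2.84 - 2.807) = 0.513.
• Type II error rate β = 1 - power therefore increases (0.396 → 0.487).
Appropriate when false positives are costly — here, adopting a curriculum that gives no real benefit — disruption for nothing.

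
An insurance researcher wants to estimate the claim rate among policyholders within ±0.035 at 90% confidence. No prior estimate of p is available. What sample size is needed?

Conservative approach: use p = 0.5 (maximizes p(1-p) = 0.25). n = z²(0.25)/E² = 1.645²×0.25/0.035² = 552.2 → n = 553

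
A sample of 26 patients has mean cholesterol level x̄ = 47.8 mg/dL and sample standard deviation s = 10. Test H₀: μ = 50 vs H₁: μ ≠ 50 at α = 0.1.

t = (x̄ - μ₀)/(s/√n) = (47.8 - 50)/(10/√26) = -1.122. df = 25, critical t = ±1.708. Fail to reject H₀.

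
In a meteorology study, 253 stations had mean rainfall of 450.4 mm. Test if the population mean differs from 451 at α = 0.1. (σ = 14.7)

z = (x̄ - μ₀)/(σ/√n) = (450.4 - 451)/(14.7/√253) = -0.649. Critical value: ±1.645. Since |-0.649| ≤ 1.645, Fail to reject H₀.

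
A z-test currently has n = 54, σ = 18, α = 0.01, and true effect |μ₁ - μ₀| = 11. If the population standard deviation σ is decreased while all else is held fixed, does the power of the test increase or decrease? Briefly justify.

Power increases: a smaller σ shrinks the standard error σ/√n, moving the sampling distribution under H₁ further from the critical value.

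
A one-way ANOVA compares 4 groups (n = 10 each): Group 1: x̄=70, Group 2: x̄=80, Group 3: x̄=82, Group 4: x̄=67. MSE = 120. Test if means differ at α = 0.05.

Grand mean = 74.75. SS_between = 1627.5, MS_between = 542.5. F = 4.521, F_crit ≈ 2.866. Reject H₀.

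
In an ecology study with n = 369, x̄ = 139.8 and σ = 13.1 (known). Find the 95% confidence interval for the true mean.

CI = x̄ ± z*(σ/√n) = 139.8 ± 1.96(13.1/√369) = 139.8 ± 1.34 = (138.46, 141.14)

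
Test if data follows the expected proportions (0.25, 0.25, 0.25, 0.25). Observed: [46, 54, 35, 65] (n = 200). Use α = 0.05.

Expected: [50.0, 50.0, 50.0, 50.0]. χ² = 9.64. df = 3, critical = 7.815. Reject H₀.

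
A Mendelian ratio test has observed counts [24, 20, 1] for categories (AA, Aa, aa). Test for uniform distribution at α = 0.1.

Expected = 15 each. χ² = Σ(O-E)²/E = 20.133. df = 2, critical value = 4.605. Reject H₀.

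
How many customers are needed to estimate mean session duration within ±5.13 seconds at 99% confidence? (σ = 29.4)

n = (z*σ/E)² = (2.576×29.4/5.13)² = 217.9 → n = 218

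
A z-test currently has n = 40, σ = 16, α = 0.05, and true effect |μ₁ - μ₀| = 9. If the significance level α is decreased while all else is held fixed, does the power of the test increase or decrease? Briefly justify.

Power decreases: a smaller α raises the critical value, so less of the H₁ sampling distribution falls in the rejection region.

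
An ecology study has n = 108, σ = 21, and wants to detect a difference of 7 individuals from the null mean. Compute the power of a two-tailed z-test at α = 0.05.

SE = σ/√n = 21/√108 = 2.021. Non-centrality λ = d/SE = 7/2.021 = 3.464. Power ≈ Φ(λ - z_{α/2}) = Φ(3.464 - 1.96) = Φ(1.504) = 0.934.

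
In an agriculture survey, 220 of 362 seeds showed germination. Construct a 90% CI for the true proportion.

p̂ = 0.608. CI = p̂ ± z*√(p̂(1-p̂)/n) = (0.566, 0.65)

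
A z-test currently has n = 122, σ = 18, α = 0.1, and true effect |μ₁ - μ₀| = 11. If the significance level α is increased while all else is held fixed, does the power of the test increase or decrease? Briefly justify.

Power increases: a larger α lowers the critical value, so more of the H₁ sampling distribution falls in the rejection region.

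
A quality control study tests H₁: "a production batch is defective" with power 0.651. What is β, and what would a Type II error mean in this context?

β = 1 - power = 1 - 0.651 = 0.349. A Type II error is failing to reject H₀ when H₀ is false (false negative) — here, failing to conclude that a production batch is defective when in fact it is true. Consequence: shipping a defective batch — faulty products reach customers.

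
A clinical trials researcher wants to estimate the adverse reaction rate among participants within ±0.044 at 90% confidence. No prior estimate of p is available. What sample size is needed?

Conservative approach: use p = 0.5 (maximizes p(1-p) = 0.25). n = z²(0.25)/E² = 1.645²×0.25/0.044² = 349.4 → n = 350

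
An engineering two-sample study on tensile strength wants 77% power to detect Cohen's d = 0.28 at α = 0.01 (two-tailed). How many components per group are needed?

z_{α/2} = 2.576, z_β = Φ⁻¹(0.77) = 0.739. For small effect (d = 0.28): n per group = 2(z_{α/2} + z_β)²/d² = 2(2.576 + 0.739)²/0.28² = 280.3 → 281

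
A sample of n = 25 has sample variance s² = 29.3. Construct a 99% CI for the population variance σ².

df = 24. χ²_{0.005} = 45.559, χ²_{0.995} = 9.886. CI for σ² = ((n-1)s²/χ²_{α/2}, (n-1)s²/χ²_{1-α/2}) = (24·29.3/45.559, 24·29.3/9.886) = (15.43, 71.13)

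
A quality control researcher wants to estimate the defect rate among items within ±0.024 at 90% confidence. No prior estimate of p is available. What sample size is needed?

Conservative approach: use p = 0.5 (maximizes p(1-p) = 0.25). n = z²(0.25)/E² = 1.645²×0.25/0.024² = 1174.5 → n = 1175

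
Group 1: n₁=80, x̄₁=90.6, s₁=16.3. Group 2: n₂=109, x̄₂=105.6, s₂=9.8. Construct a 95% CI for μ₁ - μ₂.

Difference = -15.0. SE = √(16.3²/80 + 9.8²/109) = 2.05. CI = (-19.02, -10.98)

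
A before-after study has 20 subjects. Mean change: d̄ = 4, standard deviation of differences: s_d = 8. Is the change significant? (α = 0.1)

t = d̄/(s_d/√n) = 4/(8/√20) = 2.236. df = 19, critical t = ±1.729. Reject H₀.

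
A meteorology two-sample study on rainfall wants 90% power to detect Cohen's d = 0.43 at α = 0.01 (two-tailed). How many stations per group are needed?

z_{α/2} = 2.576, z_β = Φ⁻¹(0.9) = 1.282. For small effect (d = 0.43): n per group = 2(z_{α/2} + z_β)²/d² = 2(2.576 + 1.282)²/0.43² = 161.0 → 161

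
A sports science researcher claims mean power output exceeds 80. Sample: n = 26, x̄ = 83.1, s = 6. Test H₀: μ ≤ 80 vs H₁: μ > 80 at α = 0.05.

t = (83.1 - 80)/(6/√26) = 2.634, df = 25. Critical t = 1.708. Reject H₀.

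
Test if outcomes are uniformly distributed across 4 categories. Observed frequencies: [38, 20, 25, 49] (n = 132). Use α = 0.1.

Expected = 33 each. χ² = Σ(O-E)²/E = 15.576. df = 3, critical value = 6.251. Reject H₀.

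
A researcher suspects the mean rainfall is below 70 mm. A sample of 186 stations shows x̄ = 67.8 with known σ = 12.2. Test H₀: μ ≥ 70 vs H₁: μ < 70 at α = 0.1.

z = -2.459. Critical value: -1.28. Reject H₀.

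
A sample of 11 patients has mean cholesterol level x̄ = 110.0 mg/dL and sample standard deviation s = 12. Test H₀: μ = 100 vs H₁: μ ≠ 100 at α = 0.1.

t = (x̄ - μ₀)/(s/√n) = (110.0 - 100)/(12/√11) = 2.764. df = 10, critical t = ±1.812. Reject H₀.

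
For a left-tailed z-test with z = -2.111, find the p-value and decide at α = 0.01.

p = P(Z < -2.111) = Φ(-2.111) ≈ 0.0174. Since p ≥ 0.01, fail to reject H₀ (not significant) at α = 0.01.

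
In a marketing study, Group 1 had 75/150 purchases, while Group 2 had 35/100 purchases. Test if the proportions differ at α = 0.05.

p̂₁ = 0.5, p̂₂ = 0.35, pooled p̂ = 0.44. z = 2.341. Critical: ±1.96. Reject H₀.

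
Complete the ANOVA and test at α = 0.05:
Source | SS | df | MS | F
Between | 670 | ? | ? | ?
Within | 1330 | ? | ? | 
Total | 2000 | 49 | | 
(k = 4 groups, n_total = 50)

df_between = 3, df_within = 46. MS_between = 223.33, MS_within = 28.91. F = 7.724, F_crit ≈ 2.807. Reject H₀.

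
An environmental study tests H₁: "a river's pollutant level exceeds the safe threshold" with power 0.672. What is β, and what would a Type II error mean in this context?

β = 1 - power = 1 - 0.672 = 0.328. A Type II error is failing to reject H₀ when H₀ is false (false negative) — here, failing to conclude that a river's pollutant level exceeds the safe threshold when in fact it is true. Consequence: allowing unsafe pollution to continue.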